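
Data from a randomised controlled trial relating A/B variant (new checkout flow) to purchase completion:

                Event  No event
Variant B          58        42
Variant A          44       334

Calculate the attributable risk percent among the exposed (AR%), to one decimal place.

Cells: a = 58, b = 42, c = 44, d = 334.
Risk in exposed = 58/100 = 0.58000; risk in unexposed = 44/378 = 0.11640.
RR = 0.58000/0.11640 = 4.98273
AR% = (RR − 1)/RR × 100 = (4.98273 − 1)/4.98273 × 100 = 79.9307%

79.9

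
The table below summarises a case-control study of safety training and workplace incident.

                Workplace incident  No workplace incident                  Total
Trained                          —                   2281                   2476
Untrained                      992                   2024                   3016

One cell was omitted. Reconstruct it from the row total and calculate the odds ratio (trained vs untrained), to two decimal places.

The missing cell is in the exposed row: 2476 − 2281 = 195.
So a = 195, b = 2281, c = 992, d = 2024.
OR = (a·d)/(b·c) = (195 × 2024) / (2281 × 992) = 394680 / 2262752 = 0.17442

0.17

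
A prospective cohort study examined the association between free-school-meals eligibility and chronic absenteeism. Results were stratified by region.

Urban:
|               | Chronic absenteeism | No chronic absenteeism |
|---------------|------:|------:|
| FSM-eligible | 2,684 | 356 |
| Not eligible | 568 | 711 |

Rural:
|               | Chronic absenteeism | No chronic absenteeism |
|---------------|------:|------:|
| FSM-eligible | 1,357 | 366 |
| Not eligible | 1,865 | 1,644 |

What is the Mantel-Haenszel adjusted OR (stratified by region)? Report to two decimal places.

4.90

OR_MH = Σ(aᵢdᵢ/nᵢ) / Σ(bᵢcᵢ/nᵢ), where nᵢ is the stratum total.
Stratum 1 (Urban): n = 4319; a·d/n = 2684·711/4319 = 441.8439; b·c/n = 356·568/4319 = 46.8182
Stratum 2 (Rural): n = 5232; a·d/n = 1357·1644/5232 = 426.3968; b·c/n = 366·1865/5232 = 130.4644
OR_MH = (441.8439 + 426.3968) / (46.8182 + 130.4644) = 868.2407 / 177.2827 = 4.89749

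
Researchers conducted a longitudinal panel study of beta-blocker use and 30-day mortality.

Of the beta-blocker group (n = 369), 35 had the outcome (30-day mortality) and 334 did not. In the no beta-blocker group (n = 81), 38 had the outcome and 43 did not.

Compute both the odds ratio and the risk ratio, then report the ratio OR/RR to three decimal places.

0.586

From the description: a = 35, b = 334, c = 38, d = 43.
OR = (35·43)/(334·38) = 1505/12692 = 0.11858
Risk in exposed = 35/369 = 0.09485; risk in unexposed = 38/81 = 0.46914; RR = 0.20218
OR/RR = 0.11858 / 0.20218 = 0.58649
The outcome is not rare, so the OR lies further from 1 than the RR.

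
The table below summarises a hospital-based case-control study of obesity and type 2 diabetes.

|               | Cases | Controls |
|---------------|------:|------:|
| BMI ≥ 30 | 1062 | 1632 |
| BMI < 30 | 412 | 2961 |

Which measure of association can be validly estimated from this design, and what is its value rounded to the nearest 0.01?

4.68

Cells: a = 1062, b = 1632, c = 412, d = 2961.
This is a hospital-based case-control study: participants were sampled on outcome status, so risks in the source population cannot be estimated directly — relative risk is not valid here. The odds ratio is the appropriate measure.
OR = (a·d)/(b·c) = (1062 × 2961) / (1632 × 412) = 3144582 / 672384 = 4.67677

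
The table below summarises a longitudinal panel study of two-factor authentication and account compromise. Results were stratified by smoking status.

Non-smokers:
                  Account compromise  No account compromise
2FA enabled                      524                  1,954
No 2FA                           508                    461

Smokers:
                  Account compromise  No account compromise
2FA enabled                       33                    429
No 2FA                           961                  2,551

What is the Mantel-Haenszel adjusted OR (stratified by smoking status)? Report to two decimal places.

0.23

OR_MH = Σ(aᵢdᵢ/nᵢ) / Σ(bᵢcᵢ/nᵢ), where nᵢ is the stratum total.
Stratum 1 (Non-smokers): n = 3447; a·d/n = 524·461/3447 = 70.0795; b·c/n = 1954·508/3447 = 287.9698
Stratum 2 (Smokers): n = 3974; a·d/n = 33·2551/3974 = 21.1834; b·c/n = 429·961/3974 = 103.7416
OR_MH = (70.0795 + 21.1834) / (287.9698 + 103.7416) = 91.2629 / 391.7114 = 0.23299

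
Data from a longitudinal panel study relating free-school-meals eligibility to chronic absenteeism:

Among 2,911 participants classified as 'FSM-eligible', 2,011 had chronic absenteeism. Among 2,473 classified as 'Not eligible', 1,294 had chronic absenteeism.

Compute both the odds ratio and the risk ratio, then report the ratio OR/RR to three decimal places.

From the description: a = 2011, b = 900, c = 1294, d = 1179.
OR = (2011·1179)/(900·1294) = 2370969/1164600 = 2.03587
Risk in exposed = 2011/2911 = 0.69083; risk in unexposed = 1294/2473 = 0.52325; RR = 1.32026
OR/RR = 2.03587 / 1.32026 = 1.54202
The outcome is not rare, so the OR lies further from 1 than the RR.

1.542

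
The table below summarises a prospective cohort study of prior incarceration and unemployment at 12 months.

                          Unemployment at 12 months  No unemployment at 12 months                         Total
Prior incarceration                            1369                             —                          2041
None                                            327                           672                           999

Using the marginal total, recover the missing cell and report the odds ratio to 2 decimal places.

4.19

The missing cell is in the exposed row: 2041 − 1369 = 672.
So a = 1369, b = 672, c = 327, d = 672.
OR = (a·d)/(b·c) = (1369 × 672) / (672 × 327) = 919968 / 219744 = 4.18654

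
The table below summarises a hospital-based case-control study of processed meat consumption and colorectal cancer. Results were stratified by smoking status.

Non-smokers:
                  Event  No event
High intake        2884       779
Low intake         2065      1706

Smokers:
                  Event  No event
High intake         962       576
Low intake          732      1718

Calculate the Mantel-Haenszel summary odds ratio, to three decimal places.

3.341

OR_MH = Σ(aᵢdᵢ/nᵢ) / Σ(bᵢcᵢ/nᵢ), where nᵢ is the stratum total.
Stratum 1 (Non-smokers): n = 7434; a·d/n = 2884·1706/7434 = 661.8380; b·c/n = 779·2065/7434 = 216.3889
Stratum 2 (Smokers): n = 3988; a·d/n = 962·1718/3988 = 414.4223; b·c/n = 576·732/3988 = 105.7252
OR_MH = (661.8380 + 414.4223) / (216.3889 + 105.7252) = 1076.2603 / 322.1141 = 3.34124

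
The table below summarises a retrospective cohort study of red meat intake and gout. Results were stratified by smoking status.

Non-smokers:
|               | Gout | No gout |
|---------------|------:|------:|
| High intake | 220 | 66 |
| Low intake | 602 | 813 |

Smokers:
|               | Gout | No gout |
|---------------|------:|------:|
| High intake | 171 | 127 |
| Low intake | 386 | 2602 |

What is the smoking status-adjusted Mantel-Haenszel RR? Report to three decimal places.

2.485

RR_MH = Σ(aᵢ·n₀ᵢ/nᵢ) / Σ(cᵢ·n₁ᵢ/nᵢ), with n₁ᵢ = aᵢ+bᵢ (exposed), n₀ᵢ = cᵢ+dᵢ (unexposed), nᵢ = n₁ᵢ+n₀ᵢ.
Stratum 1 (Non-smokers): n₁ = 286, n₀ = 1415, n = 1701; a·n₀/n = 220·1415/1701 = 183.0100; c·n₁/n = 602·286/1701 = 101.2181
Stratum 2 (Smokers): n₁ = 298, n₀ = 2988, n = 3286; a·n₀/n = 171·2988/3286 = 155.4924; c·n₁/n = 386·298/3286 = 35.0055
RR_MH = (183.0100 + 155.4924) / (101.2181 + 35.0055) = 338.5024 / 136.2236 = 2.48490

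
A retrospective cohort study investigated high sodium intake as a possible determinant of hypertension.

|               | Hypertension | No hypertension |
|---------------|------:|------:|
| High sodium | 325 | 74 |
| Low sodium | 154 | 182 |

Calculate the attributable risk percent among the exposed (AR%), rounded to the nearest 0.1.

43.7

Cells: a = 325, b = 74, c = 154, d = 182.
Risk in exposed = 325/399 = 0.81454; risk in unexposed = 154/336 = 0.45833.
RR = 0.81454/0.45833 = 1.77717
AR% = (RR − 1)/RR × 100 = (1.77717 − 1)/1.77717 × 100 = 43.7308%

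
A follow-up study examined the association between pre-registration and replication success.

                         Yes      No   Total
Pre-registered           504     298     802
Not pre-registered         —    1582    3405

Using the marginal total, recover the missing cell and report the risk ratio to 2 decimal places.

The missing cell is in the unexposed row: 3405 − 1582 = 1823.
So a = 504, b = 298, c = 1823, d = 1582.
RR = [a/(a+b)] / [c/(c+d)] = (504/802) / (1823/3405) = 0.62843/0.53539 = 1.17378

1.17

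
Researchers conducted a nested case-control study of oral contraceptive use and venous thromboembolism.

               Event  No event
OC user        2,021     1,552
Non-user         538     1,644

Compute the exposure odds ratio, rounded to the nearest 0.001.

3.979

Cells: a = 2021, b = 1552, c = 538, d = 1644.
OR = (a·d)/(b·c) = (2021 × 1644) / (1552 × 538) = 3322524 / 834976 = 3.97919
The odds of venous thromboembolism are about 3.98 times as high in the oc user group.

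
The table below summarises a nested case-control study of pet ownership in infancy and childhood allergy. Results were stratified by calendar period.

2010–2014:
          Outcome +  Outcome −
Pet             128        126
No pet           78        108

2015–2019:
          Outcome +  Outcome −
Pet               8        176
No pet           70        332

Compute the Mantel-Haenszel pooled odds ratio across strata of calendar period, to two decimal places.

OR_MH = Σ(aᵢdᵢ/nᵢ) / Σ(bᵢcᵢ/nᵢ), where nᵢ is the stratum total.
Stratum 1 (2010–2014): n = 440; a·d/n = 128·108/440 = 31.4182; b·c/n = 126·78/440 = 22.3364
Stratum 2 (2015–2019): n = 586; a·d/n = 8·332/586 = 4.5324; b·c/n = 176·70/586 = 21.0239
OR_MH = (31.4182 + 4.5324) / (22.3364 + 21.0239) = 35.9506 / 43.3603 = 0.82911

0.83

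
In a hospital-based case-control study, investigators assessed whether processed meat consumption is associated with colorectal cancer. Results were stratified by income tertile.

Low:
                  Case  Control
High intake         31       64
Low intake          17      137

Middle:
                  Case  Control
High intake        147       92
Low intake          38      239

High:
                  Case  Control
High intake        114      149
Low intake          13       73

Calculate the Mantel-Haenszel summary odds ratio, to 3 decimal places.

6.528

OR_MH = Σ(aᵢdᵢ/nᵢ) / Σ(bᵢcᵢ/nᵢ), where nᵢ is the stratum total.
Stratum 1 (Low): n = 249; a·d/n = 31·137/249 = 17.0562; b·c/n = 64·17/249 = 4.3695
Stratum 2 (Middle): n = 516; a·d/n = 147·239/516 = 68.0872; b·c/n = 92·38/516 = 6.7752
Stratum 3 (High): n = 349; a·d/n = 114·73/349 = 23.8453; b·c/n = 149·13/349 = 5.5501
OR_MH = (17.0562 + 68.0872 + 23.8453) / (4.3695 + 6.7752 + 5.5501) = 108.9887 / 16.6948 = 6.52830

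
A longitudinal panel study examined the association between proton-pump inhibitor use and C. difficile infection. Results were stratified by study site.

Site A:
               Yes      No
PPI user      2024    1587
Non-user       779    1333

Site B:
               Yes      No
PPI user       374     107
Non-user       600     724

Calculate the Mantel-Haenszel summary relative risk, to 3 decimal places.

RR_MH = Σ(aᵢ·n₀ᵢ/nᵢ) / Σ(cᵢ·n₁ᵢ/nᵢ), with n₁ᵢ = aᵢ+bᵢ (exposed), n₀ᵢ = cᵢ+dᵢ (unexposed), nᵢ = n₁ᵢ+n₀ᵢ.
Stratum 1 (Site A): n₁ = 3611, n₀ = 2112, n = 5723; a·n₀/n = 2024·2112/5723 = 746.9313; c·n₁/n = 779·3611/5723 = 491.5200
Stratum 2 (Site B): n₁ = 481, n₀ = 1324, n = 1805; a·n₀/n = 374·1324/1805 = 274.3357; c·n₁/n = 600·481/1805 = 159.8892
RR_MH = (746.9313 + 274.3357) / (491.5200 + 159.8892) = 1021.2671 / 651.4092 = 1.56778

1.568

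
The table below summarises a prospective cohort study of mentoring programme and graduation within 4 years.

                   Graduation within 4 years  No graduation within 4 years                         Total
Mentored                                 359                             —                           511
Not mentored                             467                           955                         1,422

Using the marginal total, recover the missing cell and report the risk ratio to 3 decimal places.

2.139

The missing cell is in the exposed row: 511 − 359 = 152.
So a = 359, b = 152, c = 467, d = 955.
RR = [a/(a+b)] / [c/(c+d)] = (359/511) / (467/1422) = 0.70254/0.32841 = 2.13922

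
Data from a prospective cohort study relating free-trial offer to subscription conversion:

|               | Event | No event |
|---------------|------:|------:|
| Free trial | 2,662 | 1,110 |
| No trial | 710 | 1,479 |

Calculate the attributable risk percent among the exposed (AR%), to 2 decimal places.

Cells: a = 2662, b = 1110, c = 710, d = 1479.
Risk in exposed = 2662/3772 = 0.70573; risk in unexposed = 710/2189 = 0.32435.
RR = 0.70573/0.32435 = 2.17582
AR% = (RR − 1)/RR × 100 = (2.17582 − 1)/2.17582 × 100 = 54.0404%

54.04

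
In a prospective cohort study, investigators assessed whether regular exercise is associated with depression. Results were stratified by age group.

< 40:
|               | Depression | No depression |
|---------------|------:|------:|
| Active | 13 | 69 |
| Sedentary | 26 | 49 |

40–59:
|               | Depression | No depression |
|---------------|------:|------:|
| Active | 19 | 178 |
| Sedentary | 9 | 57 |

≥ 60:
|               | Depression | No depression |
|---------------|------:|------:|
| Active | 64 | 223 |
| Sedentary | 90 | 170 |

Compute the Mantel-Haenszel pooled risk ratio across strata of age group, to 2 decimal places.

RR_MH = Σ(aᵢ·n₀ᵢ/nᵢ) / Σ(cᵢ·n₁ᵢ/nᵢ), with n₁ᵢ = aᵢ+bᵢ (exposed), n₀ᵢ = cᵢ+dᵢ (unexposed), nᵢ = n₁ᵢ+n₀ᵢ.
Stratum 1 (< 40): n₁ = 82, n₀ = 75, n = 157; a·n₀/n = 13·75/157 = 6.2102; c·n₁/n = 26·82/157 = 13.5796
Stratum 2 (40–59): n₁ = 197, n₀ = 66, n = 263; a·n₀/n = 19·66/263 = 4.7681; c·n₁/n = 9·197/263 = 6.7414
Stratum 3 (≥ 60): n₁ = 287, n₀ = 260, n = 547; a·n₀/n = 64·260/547 = 30.4205; c·n₁/n = 90·287/547 = 47.2212
RR_MH = (6.2102 + 4.7681 + 30.4205) / (13.5796 + 6.7414 + 47.2212) = 41.3987 / 67.5423 = 0.61293

0.61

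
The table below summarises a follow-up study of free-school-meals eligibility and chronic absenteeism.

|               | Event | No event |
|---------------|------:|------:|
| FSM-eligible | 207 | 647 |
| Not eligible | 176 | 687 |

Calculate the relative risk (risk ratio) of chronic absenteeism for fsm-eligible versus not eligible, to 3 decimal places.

1.189

Cells: a = 207, b = 647, c = 176, d = 687.
Risk in exposed = 207/854 = 0.24239; risk in unexposed = 176/863 = 0.20394.
RR = 0.24239 / 0.20394 = 1.18853
The risk among the exposed is 1.19 times that among the unexposed.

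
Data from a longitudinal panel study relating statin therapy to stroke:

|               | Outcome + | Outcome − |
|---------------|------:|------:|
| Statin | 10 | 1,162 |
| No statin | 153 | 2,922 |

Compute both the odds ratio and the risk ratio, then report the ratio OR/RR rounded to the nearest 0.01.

Cells: a = 10, b = 1162, c = 153, d = 2922.
OR = (10·2922)/(1162·153) = 29220/177786 = 0.16435
Risk in exposed = 10/1172 = 0.00853; risk in unexposed = 153/3075 = 0.04976; RR = 0.17148
OR/RR = 0.16435 / 0.17148 = 0.95842
The outcome is rare in both groups, so OR ≈ RR (ratio near 1).

0.96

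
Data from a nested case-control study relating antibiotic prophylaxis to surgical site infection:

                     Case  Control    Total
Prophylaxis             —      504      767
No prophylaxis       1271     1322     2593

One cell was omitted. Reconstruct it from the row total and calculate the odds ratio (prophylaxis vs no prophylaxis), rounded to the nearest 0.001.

The missing cell is in the exposed row: 767 − 504 = 263.
So a = 263, b = 504, c = 1271, d = 1322.
OR = (a·d)/(b·c) = (263 × 1322) / (504 × 1271) = 347686 / 640584 = 0.54276

0.543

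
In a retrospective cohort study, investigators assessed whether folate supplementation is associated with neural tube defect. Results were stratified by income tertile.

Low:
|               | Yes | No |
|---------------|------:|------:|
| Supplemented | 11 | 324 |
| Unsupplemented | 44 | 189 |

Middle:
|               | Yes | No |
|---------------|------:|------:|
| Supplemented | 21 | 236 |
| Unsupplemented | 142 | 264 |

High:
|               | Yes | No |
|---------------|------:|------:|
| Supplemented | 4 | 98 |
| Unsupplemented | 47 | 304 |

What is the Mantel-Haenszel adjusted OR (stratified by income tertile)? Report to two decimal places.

OR_MH = Σ(aᵢdᵢ/nᵢ) / Σ(bᵢcᵢ/nᵢ), where nᵢ is the stratum total.
Stratum 1 (Low): n = 568; a·d/n = 11·189/568 = 3.6602; b·c/n = 324·44/568 = 25.0986
Stratum 2 (Middle): n = 663; a·d/n = 21·264/663 = 8.3620; b·c/n = 236·142/663 = 50.5460
Stratum 3 (High): n = 453; a·d/n = 4·304/453 = 2.6843; b·c/n = 98·47/453 = 10.1678
OR_MH = (3.6602 + 8.3620 + 2.6843) / (25.0986 + 50.5460 + 10.1678) = 14.7065 / 85.8124 = 0.17138

0.17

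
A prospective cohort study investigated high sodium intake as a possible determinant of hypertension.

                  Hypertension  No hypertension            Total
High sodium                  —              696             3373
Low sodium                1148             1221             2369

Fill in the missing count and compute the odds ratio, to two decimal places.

4.09

The missing cell is in the exposed row: 3373 − 696 = 2677.
So a = 2677, b = 696, c = 1148, d = 1221.
OR = (a·d)/(b·c) = (2677 × 1221) / (696 × 1148) = 3268617 / 799008 = 4.09084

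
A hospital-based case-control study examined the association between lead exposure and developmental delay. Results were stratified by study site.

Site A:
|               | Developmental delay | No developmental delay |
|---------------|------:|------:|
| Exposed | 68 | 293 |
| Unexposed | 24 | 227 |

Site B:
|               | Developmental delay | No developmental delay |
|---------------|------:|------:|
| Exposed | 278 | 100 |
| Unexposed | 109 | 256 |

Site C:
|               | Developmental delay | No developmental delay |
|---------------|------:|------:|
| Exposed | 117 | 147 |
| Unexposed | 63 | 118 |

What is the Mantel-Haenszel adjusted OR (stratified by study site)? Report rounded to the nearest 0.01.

3.24

OR_MH = Σ(aᵢdᵢ/nᵢ) / Σ(bᵢcᵢ/nᵢ), where nᵢ is the stratum total.
Stratum 1 (Site A): n = 612; a·d/n = 68·227/612 = 25.2222; b·c/n = 293·24/612 = 11.4902
Stratum 2 (Site B): n = 743; a·d/n = 278·256/743 = 95.7847; b·c/n = 100·109/743 = 14.6703
Stratum 3 (Site C): n = 445; a·d/n = 117·118/445 = 31.0247; b·c/n = 147·63/445 = 20.8112
OR_MH = (25.2222 + 95.7847 + 31.0247) / (11.4902 + 14.6703 + 20.8112) = 152.0316 / 46.9717 = 3.23666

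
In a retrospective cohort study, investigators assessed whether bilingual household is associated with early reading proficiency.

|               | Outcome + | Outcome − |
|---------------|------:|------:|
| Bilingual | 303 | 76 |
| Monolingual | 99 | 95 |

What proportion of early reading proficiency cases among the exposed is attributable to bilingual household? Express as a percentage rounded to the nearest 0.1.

36.2

Cells: a = 303, b = 76, c = 99, d = 95.
Risk in exposed = 303/379 = 0.79947; risk in unexposed = 99/194 = 0.51031.
RR = 0.79947/0.51031 = 1.56664
AR% = (RR − 1)/RR × 100 = (1.56664 − 1)/1.56664 × 100 = 36.1692%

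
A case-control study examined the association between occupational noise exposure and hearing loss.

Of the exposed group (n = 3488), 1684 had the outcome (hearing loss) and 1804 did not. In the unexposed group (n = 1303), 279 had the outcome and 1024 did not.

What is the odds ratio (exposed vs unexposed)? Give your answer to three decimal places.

From the description: a = 1684, b = 1804, c = 279, d = 1024.
OR = (a·d)/(b·c) = (1684 × 1024) / (1804 × 279) = 1724416 / 503316 = 3.42611
The odds of hearing loss are about 3.43 times as high in the exposed group.

3.426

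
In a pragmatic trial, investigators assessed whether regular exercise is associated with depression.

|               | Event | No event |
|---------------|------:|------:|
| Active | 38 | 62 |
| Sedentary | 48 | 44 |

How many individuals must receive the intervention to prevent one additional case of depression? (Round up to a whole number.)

8

Risk in treated group = 38/100 = 0.38000; risk in control = 48/92 = 0.52174.
Absolute risk reduction = 0.52174 − 0.38000 = 0.14174
NNT = 1 / ARR = 1 / 0.14174 = 7.055 → round up → 8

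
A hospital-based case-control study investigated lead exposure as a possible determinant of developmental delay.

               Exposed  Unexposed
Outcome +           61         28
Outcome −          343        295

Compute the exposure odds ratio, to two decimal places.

1.87

Reading the table with exposure as columns: a = 61 (Exposed, case), b = 343 (Exposed, non-case), c = 28 (Unexposed, case), d = 295.
OR = (a·d)/(b·c) = (61 × 295) / (343 × 28) = 17995 / 9604 = 1.87370
The odds of developmental delay are about 1.87 times as high in the exposed group.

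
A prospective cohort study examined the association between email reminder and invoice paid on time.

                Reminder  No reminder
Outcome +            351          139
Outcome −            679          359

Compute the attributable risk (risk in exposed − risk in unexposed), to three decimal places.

Reading the table with exposure as columns: a = 351 (Reminder, case), b = 679 (Reminder, non-case), c = 139 (No reminder, case), d = 359.
Risk in exposed = 351/1030 = 0.340777; risk in unexposed = 139/498 = 0.279116.
Risk difference = 0.340777 − 0.279116 = 0.061660

0.062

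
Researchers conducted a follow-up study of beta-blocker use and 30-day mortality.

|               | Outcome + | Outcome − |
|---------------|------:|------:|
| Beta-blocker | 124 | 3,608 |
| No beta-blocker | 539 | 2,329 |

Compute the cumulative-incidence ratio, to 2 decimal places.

0.18

Cells: a = 124, b = 3608, c = 539, d = 2329.
Risk in exposed = 124/3732 = 0.03323; risk in unexposed = 539/2868 = 0.18794.
RR = 0.03323 / 0.18794 = 0.17680
The risk is 82% lower among the exposed than among the unexposed.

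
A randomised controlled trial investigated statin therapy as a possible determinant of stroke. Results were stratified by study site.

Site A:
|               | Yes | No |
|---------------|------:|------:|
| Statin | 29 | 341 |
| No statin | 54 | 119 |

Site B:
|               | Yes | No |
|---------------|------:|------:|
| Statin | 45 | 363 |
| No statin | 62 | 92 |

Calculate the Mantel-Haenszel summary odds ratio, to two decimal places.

OR_MH = Σ(aᵢdᵢ/nᵢ) / Σ(bᵢcᵢ/nᵢ), where nᵢ is the stratum total.
Stratum 1 (Site A): n = 543; a·d/n = 29·119/543 = 6.3554; b·c/n = 341·54/543 = 33.9116
Stratum 2 (Site B): n = 562; a·d/n = 45·92/562 = 7.3665; b·c/n = 363·62/562 = 40.0463
OR_MH = (6.3554 + 7.3665) / (33.9116 + 40.0463) = 13.7220 / 73.9579 = 0.18554

0.19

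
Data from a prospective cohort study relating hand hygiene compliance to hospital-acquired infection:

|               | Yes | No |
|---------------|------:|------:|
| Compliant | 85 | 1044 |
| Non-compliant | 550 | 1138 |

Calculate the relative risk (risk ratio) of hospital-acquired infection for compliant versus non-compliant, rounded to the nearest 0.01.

Cells: a = 85, b = 1044, c = 550, d = 1138.
Risk in exposed = 85/1129 = 0.07529; risk in unexposed = 550/1688 = 0.32583.
RR = 0.07529 / 0.32583 = 0.23107
The risk is 77% lower among the exposed than among the unexposed.

0.23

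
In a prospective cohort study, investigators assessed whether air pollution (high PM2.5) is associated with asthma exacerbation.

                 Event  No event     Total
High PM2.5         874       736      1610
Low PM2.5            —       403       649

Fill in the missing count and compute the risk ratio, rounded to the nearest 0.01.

1.43

The missing cell is in the unexposed row: 649 − 403 = 246.
So a = 874, b = 736, c = 246, d = 403.
RR = [a/(a+b)] / [c/(c+d)] = (874/1610) / (246/649) = 0.54286/0.37904 = 1.43217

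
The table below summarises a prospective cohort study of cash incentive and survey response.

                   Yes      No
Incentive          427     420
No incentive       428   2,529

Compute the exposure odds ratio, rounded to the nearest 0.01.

Cells: a = 427, b = 420, c = 428, d = 2529.
OR = (a·d)/(b·c) = (427 × 2529) / (420 × 428) = 1079883 / 179760 = 6.00736
The odds of survey response are about 6.01 times as high in the incentive group.

6.01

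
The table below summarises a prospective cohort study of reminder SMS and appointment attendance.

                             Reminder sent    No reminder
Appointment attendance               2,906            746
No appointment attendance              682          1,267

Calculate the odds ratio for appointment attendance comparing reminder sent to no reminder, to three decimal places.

7.237

Reading the table with exposure as columns: a = 2906 (Reminder sent, case), b = 682 (Reminder sent, non-case), c = 746 (No reminder, case), d = 1267.
OR = (a·d)/(b·c) = (2906 × 1267) / (682 × 746) = 3681902 / 508772 = 7.23684
The odds of appointment attendance are about 7.24 times as high in the reminder sent group.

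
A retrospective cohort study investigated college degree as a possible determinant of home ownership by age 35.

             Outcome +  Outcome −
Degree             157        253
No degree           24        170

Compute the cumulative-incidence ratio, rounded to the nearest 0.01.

3.10

Cells: a = 157, b = 253, c = 24, d = 170.
Risk in exposed = 157/410 = 0.38293; risk in unexposed = 24/194 = 0.12371.
RR = 0.38293 / 0.12371 = 3.09533
The risk among the exposed is 3.10 times that among the unexposed.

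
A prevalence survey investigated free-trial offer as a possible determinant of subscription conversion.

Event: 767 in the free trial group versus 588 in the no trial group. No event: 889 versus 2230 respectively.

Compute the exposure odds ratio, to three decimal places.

3.272

From the description: a = 767, b = 889, c = 588, d = 2230.
OR = (a·d)/(b·c) = (767 × 2230) / (889 × 588) = 1710410 / 522732 = 3.27206
The odds of subscription conversion are about 3.27 times as high in the free trial group.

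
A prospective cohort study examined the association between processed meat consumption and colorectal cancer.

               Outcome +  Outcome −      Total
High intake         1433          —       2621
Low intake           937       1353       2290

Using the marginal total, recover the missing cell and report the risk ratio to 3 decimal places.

The missing cell is in the exposed row: 2621 − 1433 = 1188.
So a = 1433, b = 1188, c = 937, d = 1353.
RR = [a/(a+b)] / [c/(c+d)] = (1433/2621) / (937/2290) = 0.54674/0.40917 = 1.33621

1.336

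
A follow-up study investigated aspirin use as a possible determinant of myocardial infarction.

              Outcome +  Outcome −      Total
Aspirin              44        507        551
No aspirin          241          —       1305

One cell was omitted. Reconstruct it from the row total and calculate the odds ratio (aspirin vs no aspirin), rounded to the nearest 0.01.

The missing cell is in the unexposed row: 1305 − 241 = 1064.
So a = 44, b = 507, c = 241, d = 1064.
OR = (a·d)/(b·c) = (44 × 1064) / (507 × 241) = 46816 / 122187 = 0.38315

0.38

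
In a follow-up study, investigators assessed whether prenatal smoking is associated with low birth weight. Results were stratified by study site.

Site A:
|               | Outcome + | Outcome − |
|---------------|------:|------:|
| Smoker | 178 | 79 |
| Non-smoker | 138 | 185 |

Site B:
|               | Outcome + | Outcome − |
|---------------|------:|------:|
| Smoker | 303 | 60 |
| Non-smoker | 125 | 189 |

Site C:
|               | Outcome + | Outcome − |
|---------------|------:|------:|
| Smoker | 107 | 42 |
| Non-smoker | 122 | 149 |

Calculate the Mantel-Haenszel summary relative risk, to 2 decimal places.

RR_MH = Σ(aᵢ·n₀ᵢ/nᵢ) / Σ(cᵢ·n₁ᵢ/nᵢ), with n₁ᵢ = aᵢ+bᵢ (exposed), n₀ᵢ = cᵢ+dᵢ (unexposed), nᵢ = n₁ᵢ+n₀ᵢ.
Stratum 1 (Site A): n₁ = 257, n₀ = 323, n = 580; a·n₀/n = 178·323/580 = 99.1276; c·n₁/n = 138·257/580 = 61.1483
Stratum 2 (Site B): n₁ = 363, n₀ = 314, n = 677; a·n₀/n = 303·314/677 = 140.5347; c·n₁/n = 125·363/677 = 67.0236
Stratum 3 (Site C): n₁ = 149, n₀ = 271, n = 420; a·n₀/n = 107·271/420 = 69.0405; c·n₁/n = 122·149/420 = 43.2810
RR_MH = (99.1276 + 140.5347 + 69.0405) / (61.1483 + 67.0236 + 43.2810) = 308.7028 / 171.4529 = 1.80051

1.80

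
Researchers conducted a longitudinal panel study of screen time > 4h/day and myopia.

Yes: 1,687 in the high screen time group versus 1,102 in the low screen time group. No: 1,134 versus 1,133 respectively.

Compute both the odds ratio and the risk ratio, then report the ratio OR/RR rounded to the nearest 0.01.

1.26

From the description: a = 1687, b = 1134, c = 1102, d = 1133.
OR = (1687·1133)/(1134·1102) = 1911371/1249668 = 1.52950
Risk in exposed = 1687/2821 = 0.59801; risk in unexposed = 1102/2235 = 0.49306; RR = 1.21285
OR/RR = 1.52950 / 1.21285 = 1.26108
The outcome is not rare, so the OR lies further from 1 than the RR.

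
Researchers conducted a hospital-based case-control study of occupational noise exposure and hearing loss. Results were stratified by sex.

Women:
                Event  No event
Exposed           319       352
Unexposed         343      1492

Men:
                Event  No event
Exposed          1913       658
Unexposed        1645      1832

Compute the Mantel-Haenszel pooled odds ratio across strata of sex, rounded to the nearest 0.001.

3.387

OR_MH = Σ(aᵢdᵢ/nᵢ) / Σ(bᵢcᵢ/nᵢ), where nᵢ is the stratum total.
Stratum 1 (Women): n = 2506; a·d/n = 319·1492/2506 = 189.9234; b·c/n = 352·343/2506 = 48.1788
Stratum 2 (Men): n = 6048; a·d/n = 1913·1832/6048 = 579.4669; b·c/n = 658·1645/6048 = 178.9699
OR_MH = (189.9234 + 579.4669) / (48.1788 + 178.9699) = 769.3903 / 227.1487 = 3.38717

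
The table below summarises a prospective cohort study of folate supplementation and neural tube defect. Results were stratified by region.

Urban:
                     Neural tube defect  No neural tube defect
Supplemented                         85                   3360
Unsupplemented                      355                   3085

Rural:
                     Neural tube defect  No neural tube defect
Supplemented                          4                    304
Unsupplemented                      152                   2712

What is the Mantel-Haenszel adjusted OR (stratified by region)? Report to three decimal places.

OR_MH = Σ(aᵢdᵢ/nᵢ) / Σ(bᵢcᵢ/nᵢ), where nᵢ is the stratum total.
Stratum 1 (Urban): n = 6885; a·d/n = 85·3085/6885 = 38.0864; b·c/n = 3360·355/6885 = 173.2462
Stratum 2 (Rural): n = 3172; a·d/n = 4·2712/3172 = 3.4199; b·c/n = 304·152/3172 = 14.5675
OR_MH = (38.0864 + 3.4199) / (173.2462 + 14.5675) = 41.5063 / 187.8137 = 0.22100

0.221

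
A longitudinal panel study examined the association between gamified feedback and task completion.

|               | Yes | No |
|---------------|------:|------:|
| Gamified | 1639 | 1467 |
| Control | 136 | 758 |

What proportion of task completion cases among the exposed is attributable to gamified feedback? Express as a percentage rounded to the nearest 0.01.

Cells: a = 1639, b = 1467, c = 136, d = 758.
Risk in exposed = 1639/3106 = 0.52769; risk in unexposed = 136/894 = 0.15213.
RR = 0.52769/0.15213 = 3.46877
AR% = (RR − 1)/RR × 100 = (3.46877 − 1)/3.46877 × 100 = 71.1714%

71.17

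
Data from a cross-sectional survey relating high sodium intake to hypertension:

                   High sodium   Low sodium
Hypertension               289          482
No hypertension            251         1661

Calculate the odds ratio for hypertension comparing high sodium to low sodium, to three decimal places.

Reading the table with exposure as columns: a = 289 (High sodium, case), b = 251 (High sodium, non-case), c = 482 (Low sodium, case), d = 1661.
OR = (a·d)/(b·c) = (289 × 1661) / (251 × 482) = 480029 / 120982 = 3.96777
The odds of hypertension are about 3.97 times as high in the high sodium group.

3.968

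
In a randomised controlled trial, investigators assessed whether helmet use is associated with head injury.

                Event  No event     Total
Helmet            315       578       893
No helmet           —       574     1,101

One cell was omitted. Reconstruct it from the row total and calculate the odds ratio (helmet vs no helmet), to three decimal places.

The missing cell is in the unexposed row: 1101 − 574 = 527.
So a = 315, b = 578, c = 527, d = 574.
OR = (a·d)/(b·c) = (315 × 574) / (578 × 527) = 180810 / 304606 = 0.59359

0.594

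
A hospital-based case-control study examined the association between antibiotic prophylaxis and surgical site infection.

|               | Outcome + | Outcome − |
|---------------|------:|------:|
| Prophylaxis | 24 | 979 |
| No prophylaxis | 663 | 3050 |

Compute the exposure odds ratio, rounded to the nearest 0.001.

0.113

Cells: a = 24, b = 979, c = 663, d = 3050.
OR = (a·d)/(b·c) = (24 × 3050) / (979 × 663) = 73200 / 649077 = 0.11278
Exposure is associated with lower odds of surgical site infection (OR = 0.11 < 1).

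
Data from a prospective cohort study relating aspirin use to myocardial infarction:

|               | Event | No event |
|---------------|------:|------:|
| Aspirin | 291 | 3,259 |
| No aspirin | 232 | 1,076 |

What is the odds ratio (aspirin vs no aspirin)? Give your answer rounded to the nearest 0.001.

0.414

Cells: a = 291, b = 3259, c = 232, d = 1076.
OR = (a·d)/(b·c) = (291 × 1076) / (3259 × 232) = 313116 / 756088 = 0.41413
Exposure is associated with lower odds of myocardial infarction (OR = 0.41 < 1).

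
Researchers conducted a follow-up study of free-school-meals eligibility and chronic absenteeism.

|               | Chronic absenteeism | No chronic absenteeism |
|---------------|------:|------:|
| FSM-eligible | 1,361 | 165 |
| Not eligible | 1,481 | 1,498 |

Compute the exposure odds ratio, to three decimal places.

8.343

Cells: a = 1361, b = 165, c = 1481, d = 1498.
OR = (a·d)/(b·c) = (1361 × 1498) / (165 × 1481) = 2038778 / 244365 = 8.34317
The odds of chronic absenteeism are about 8.34 times as high in the fsm-eligible group.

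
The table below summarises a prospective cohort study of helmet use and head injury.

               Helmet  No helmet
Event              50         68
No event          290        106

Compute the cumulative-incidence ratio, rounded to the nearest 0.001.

0.376

Reading the table with exposure as columns: a = 50 (Helmet, case), b = 290 (Helmet, non-case), c = 68 (No helmet, case), d = 106.
Risk in exposed = 50/340 = 0.14706; risk in unexposed = 68/174 = 0.39080.
RR = 0.14706 / 0.39080 = 0.37630
The risk is 62% lower among the exposed than among the unexposed.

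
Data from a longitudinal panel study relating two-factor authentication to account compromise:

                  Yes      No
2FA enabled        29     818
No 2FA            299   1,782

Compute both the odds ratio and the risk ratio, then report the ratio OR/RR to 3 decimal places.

0.887

Cells: a = 29, b = 818, c = 299, d = 1782.
OR = (29·1782)/(818·299) = 51678/244582 = 0.21129
Risk in exposed = 29/847 = 0.03424; risk in unexposed = 299/2081 = 0.14368; RR = 0.23830
OR/RR = 0.21129 / 0.23830 = 0.88668
The outcome is not rare, so the OR lies further from 1 than the RR.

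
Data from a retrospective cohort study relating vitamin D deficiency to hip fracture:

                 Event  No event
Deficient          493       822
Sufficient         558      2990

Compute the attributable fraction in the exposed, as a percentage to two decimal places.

58.05

Cells: a = 493, b = 822, c = 558, d = 2990.
Risk in exposed = 493/1315 = 0.37490; risk in unexposed = 558/3548 = 0.15727.
RR = 0.37490/0.15727 = 2.38380
AR% = (RR − 1)/RR × 100 = (2.38380 − 1)/2.38380 × 100 = 58.0502%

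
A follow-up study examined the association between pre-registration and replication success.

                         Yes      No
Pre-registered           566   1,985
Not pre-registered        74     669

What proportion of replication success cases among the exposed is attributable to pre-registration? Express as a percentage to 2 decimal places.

Cells: a = 566, b = 1985, c = 74, d = 669.
Risk in exposed = 566/2551 = 0.22187; risk in unexposed = 74/743 = 0.09960.
RR = 0.22187/0.09960 = 2.22773
AR% = (RR − 1)/RR × 100 = (2.22773 − 1)/2.22773 × 100 = 55.1113%

55.11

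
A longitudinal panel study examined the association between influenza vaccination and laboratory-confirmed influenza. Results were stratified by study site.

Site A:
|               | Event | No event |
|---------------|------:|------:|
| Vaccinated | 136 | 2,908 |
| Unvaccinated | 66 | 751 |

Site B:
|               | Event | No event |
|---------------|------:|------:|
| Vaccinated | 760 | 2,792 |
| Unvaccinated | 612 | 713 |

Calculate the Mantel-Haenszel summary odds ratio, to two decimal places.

0.34

OR_MH = Σ(aᵢdᵢ/nᵢ) / Σ(bᵢcᵢ/nᵢ), where nᵢ is the stratum total.
Stratum 1 (Site A): n = 3861; a·d/n = 136·751/3861 = 26.4533; b·c/n = 2908·66/3861 = 49.7094
Stratum 2 (Site B): n = 4877; a·d/n = 760·713/4877 = 111.1093; b·c/n = 2792·612/4877 = 350.3596
OR_MH = (26.4533 + 111.1093) / (49.7094 + 350.3596) = 137.5625 / 400.0690 = 0.34385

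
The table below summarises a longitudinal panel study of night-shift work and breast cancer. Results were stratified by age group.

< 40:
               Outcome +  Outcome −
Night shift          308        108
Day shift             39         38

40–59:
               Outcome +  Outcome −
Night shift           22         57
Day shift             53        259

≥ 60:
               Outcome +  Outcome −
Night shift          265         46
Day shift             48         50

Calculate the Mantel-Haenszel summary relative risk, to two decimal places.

RR_MH = Σ(aᵢ·n₀ᵢ/nᵢ) / Σ(cᵢ·n₁ᵢ/nᵢ), with n₁ᵢ = aᵢ+bᵢ (exposed), n₀ᵢ = cᵢ+dᵢ (unexposed), nᵢ = n₁ᵢ+n₀ᵢ.
Stratum 1 (< 40): n₁ = 416, n₀ = 77, n = 493; a·n₀/n = 308·77/493 = 48.1055; c·n₁/n = 39·416/493 = 32.9087
Stratum 2 (40–59): n₁ = 79, n₀ = 312, n = 391; a·n₀/n = 22·312/391 = 17.5550; c·n₁/n = 53·79/391 = 10.7084
Stratum 3 (≥ 60): n₁ = 311, n₀ = 98, n = 409; a·n₀/n = 265·98/409 = 63.4963; c·n₁/n = 48·311/409 = 36.4988
RR_MH = (48.1055 + 17.5550 + 63.4963) / (32.9087 + 10.7084 + 36.4988) = 129.1568 / 80.1159 = 1.61212

1.61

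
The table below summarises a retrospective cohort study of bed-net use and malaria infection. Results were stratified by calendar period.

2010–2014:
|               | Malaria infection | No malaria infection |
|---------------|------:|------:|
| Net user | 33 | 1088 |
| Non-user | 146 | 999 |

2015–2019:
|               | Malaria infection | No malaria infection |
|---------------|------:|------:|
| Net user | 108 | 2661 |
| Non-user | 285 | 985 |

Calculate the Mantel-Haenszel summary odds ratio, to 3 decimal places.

0.159

OR_MH = Σ(aᵢdᵢ/nᵢ) / Σ(bᵢcᵢ/nᵢ), where nᵢ is the stratum total.
Stratum 1 (2010–2014): n = 2266; a·d/n = 33·999/2266 = 14.5485; b·c/n = 1088·146/2266 = 70.1006
Stratum 2 (2015–2019): n = 4039; a·d/n = 108·985/4039 = 26.3382; b·c/n = 2661·285/4039 = 187.7655
OR_MH = (14.5485 + 26.3382) / (70.1006 + 187.7655) = 40.8867 / 257.8662 = 0.15856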